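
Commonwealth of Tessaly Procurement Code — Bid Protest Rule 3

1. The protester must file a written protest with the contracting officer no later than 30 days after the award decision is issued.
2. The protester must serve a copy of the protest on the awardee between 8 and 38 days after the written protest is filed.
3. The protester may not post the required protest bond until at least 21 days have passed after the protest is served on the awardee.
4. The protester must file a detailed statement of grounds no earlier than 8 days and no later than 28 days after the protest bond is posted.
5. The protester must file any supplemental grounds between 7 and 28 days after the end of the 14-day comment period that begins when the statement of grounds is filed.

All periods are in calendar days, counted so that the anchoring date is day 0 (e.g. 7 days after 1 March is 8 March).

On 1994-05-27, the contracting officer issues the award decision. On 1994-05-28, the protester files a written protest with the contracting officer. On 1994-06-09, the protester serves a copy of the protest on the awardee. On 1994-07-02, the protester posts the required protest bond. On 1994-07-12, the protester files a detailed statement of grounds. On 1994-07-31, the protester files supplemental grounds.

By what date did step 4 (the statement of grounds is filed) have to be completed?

Step 4 runs from 1994-07-02, when the protest bond is posted. The window is 8–28 days after 1994-07-02; it closes on 1994-07-30.

1994-07-30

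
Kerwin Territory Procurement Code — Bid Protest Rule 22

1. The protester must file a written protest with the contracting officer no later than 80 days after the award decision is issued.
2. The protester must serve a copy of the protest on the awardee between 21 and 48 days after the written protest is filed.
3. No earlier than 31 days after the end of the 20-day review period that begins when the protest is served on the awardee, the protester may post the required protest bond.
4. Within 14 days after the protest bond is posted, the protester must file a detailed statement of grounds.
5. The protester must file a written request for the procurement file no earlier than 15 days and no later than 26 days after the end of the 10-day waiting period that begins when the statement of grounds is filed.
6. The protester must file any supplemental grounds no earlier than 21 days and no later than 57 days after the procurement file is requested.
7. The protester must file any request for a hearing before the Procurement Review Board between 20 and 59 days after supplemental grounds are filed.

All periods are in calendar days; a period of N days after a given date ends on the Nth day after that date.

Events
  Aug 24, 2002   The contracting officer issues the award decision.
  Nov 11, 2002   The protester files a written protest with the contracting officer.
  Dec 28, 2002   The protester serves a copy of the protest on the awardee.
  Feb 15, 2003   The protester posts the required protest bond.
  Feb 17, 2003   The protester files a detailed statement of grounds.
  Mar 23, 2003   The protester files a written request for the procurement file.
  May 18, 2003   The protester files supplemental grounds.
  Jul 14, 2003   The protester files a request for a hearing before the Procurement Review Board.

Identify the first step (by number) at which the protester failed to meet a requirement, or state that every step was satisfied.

Step 1: 80 days after Aug 24, 2002 (when the award decision is issued) is Nov 12, 2002; Nov 11, 2002 is within that limit.
Step 2: the window is 21–48 days after Nov 11, 2002 (when the written protest is filed), so Dec 2, 2002 through Dec 29, 2002; done Dec 28, 2002 — within the window.
Step 3: the earliest permitted date is 31 days after Jan 17, 2003 (end of the 20-day review period, which began when the protest is served on the awardee on Dec 28, 2002), i.e. Feb 17, 2003; done Feb 15, 2003 — 2 days too early.

Step 3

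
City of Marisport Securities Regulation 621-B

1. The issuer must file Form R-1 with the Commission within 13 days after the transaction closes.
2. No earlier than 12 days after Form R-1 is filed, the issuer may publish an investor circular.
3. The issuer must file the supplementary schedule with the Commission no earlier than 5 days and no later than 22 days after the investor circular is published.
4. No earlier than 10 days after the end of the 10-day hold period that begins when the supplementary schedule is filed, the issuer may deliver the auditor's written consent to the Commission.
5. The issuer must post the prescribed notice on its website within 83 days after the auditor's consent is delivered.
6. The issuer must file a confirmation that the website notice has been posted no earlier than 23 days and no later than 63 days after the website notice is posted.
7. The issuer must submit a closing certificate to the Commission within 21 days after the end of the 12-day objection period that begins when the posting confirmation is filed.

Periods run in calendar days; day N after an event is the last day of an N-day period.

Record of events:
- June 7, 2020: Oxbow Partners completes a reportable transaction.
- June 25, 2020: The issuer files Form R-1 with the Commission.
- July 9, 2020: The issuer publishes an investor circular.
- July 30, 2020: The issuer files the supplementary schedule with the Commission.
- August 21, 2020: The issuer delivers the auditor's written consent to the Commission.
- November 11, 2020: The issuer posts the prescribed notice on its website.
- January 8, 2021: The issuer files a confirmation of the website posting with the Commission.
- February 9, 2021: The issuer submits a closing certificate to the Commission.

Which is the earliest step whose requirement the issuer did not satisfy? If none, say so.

Step 1 — counting 13 days from June 7, 2020 (when the transaction closes) gives a deadline of June 20, 2020; done June 25, 2020 — 5 days late.
The procedure was therefore not followed at step 1.

Step 1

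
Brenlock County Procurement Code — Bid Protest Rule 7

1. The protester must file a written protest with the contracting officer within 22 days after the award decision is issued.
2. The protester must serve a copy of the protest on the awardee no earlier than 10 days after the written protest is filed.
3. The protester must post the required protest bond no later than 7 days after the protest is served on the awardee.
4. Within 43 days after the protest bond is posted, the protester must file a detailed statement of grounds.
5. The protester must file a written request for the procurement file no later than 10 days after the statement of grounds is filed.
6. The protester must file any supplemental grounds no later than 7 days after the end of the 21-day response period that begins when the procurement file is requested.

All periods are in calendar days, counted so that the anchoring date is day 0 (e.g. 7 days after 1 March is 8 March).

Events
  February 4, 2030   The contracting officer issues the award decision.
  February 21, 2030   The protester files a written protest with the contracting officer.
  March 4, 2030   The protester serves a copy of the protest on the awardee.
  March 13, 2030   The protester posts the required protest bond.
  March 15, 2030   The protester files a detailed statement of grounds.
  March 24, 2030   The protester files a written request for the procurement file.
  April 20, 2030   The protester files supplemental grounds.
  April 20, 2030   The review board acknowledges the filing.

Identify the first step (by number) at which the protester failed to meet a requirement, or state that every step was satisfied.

Step 3

(1) due by February 4, 2030 + 22 days = February 26, 2030; completed February 21, 2030, before the deadline.
(2) permitted from February 21, 2030 + 10 days = March 3, 2030 onward; March 4, 2030 is on or after that date.
(3) due by March 4, 2030 + 7 days = March 11, 2030; not done until March 13, 2030, 2 days after the deadline.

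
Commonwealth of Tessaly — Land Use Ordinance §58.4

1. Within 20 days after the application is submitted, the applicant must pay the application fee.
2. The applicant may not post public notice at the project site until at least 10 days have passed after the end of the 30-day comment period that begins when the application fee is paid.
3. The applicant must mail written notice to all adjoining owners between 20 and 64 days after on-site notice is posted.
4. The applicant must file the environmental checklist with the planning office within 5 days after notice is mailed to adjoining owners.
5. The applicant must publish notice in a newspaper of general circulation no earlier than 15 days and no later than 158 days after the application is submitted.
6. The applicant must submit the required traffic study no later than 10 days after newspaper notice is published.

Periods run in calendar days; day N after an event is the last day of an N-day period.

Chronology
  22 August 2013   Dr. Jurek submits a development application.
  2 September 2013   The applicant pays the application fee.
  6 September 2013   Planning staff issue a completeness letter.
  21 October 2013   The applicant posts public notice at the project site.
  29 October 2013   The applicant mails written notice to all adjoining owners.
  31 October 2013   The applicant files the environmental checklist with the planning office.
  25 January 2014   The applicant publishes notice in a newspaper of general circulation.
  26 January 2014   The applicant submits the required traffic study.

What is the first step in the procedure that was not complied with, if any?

Step 1 — counting 20 days from 22 August 2013 (when the application is submitted) gives a deadline of 11 September 2013; done 2 September 2013 — timely.
Step 2 — must wait 10 days from 2 October 2013 (end of the 30-day comment period, which began when the application fee is paid on 2 September 2013), so not before 12 October 2013; done 21 October 2013, after the minimum wait.
Step 3 — 20 and 64 days from 21 October 2013 (when on-site notice is posted) are 10 November 2013 and 24 December 2013 respectively; 29 October 2013 is 12 days too early.
The analysis stops there.

Step 3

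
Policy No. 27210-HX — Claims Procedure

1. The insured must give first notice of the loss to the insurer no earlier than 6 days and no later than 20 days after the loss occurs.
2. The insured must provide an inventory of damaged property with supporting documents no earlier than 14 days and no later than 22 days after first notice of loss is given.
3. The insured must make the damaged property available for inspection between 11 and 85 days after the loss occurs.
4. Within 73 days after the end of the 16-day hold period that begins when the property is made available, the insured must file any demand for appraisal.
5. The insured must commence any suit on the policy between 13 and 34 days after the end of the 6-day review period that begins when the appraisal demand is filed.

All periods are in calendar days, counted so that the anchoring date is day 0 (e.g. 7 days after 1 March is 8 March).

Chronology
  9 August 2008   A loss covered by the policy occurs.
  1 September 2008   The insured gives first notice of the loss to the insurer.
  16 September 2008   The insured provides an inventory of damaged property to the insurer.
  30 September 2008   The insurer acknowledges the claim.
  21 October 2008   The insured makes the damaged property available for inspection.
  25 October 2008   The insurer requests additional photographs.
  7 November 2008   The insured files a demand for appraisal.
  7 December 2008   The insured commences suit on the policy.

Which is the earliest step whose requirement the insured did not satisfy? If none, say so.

Step 1 — 6 and 20 days from 9 August 2008 (when the loss occurs) are 15 August 2008 and 29 August 2008 respectively; 1 September 2008 is 3 days past the end of the window.
The procedure was therefore not followed at step 1.

Step 1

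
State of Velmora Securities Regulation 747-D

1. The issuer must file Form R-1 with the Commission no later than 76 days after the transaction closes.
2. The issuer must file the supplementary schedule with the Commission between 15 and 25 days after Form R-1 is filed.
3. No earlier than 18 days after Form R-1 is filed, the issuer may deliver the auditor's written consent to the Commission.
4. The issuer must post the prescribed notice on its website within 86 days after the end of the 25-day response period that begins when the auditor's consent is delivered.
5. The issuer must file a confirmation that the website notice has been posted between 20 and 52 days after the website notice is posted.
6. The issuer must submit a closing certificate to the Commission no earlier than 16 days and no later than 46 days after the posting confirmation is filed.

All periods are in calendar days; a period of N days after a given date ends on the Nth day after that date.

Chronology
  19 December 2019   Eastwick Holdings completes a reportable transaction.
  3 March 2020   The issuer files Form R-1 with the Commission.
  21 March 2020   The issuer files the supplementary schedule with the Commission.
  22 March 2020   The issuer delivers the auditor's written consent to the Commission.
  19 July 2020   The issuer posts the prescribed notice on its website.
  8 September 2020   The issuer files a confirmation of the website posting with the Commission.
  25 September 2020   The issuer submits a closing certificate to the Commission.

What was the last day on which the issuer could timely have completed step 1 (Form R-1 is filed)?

Step 1 runs from 19 December 2019, when the transaction closes. 76 days after 19 December 2019 is 4 March 2020.

4 March 2020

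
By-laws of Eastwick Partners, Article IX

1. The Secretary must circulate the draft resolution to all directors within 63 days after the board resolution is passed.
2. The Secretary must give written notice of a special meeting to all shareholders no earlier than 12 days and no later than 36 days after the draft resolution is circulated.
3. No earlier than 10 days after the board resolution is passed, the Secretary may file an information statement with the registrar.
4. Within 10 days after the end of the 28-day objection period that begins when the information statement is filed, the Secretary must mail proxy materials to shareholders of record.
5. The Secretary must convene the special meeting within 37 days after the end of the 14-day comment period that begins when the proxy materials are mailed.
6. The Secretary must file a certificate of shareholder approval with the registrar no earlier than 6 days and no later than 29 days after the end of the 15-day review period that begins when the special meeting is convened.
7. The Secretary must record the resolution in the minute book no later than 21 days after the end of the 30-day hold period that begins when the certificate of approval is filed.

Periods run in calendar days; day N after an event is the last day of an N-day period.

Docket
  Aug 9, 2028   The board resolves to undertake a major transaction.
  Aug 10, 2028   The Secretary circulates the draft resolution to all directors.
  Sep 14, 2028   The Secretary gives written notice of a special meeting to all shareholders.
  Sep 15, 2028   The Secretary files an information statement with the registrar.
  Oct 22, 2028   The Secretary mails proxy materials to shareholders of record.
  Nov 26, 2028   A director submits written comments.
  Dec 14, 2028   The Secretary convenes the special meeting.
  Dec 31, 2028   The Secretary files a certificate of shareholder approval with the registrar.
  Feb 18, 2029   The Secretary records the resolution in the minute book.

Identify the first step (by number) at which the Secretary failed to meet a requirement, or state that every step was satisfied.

Step 5

Step 1 — counting 63 days from Aug 9, 2028 (when the board resolution is passed) gives a deadline of Oct 11, 2028; Aug 10, 2028 is within that limit.
Step 2 — 12 and 36 days from Aug 10, 2028 (when the draft resolution is circulated) are Aug 22, 2028 and Sep 15, 2028 respectively; Sep 14, 2028 falls inside that range.
Step 3 — must wait 10 days from Aug 9, 2028 (when the board resolution is passed), so not before Aug 19, 2028; Sep 15, 2028 is on or after that date.
Step 4 — counting 10 days from Oct 13, 2028 (end of the 28-day objection period, which began when the information statement is filed on Sep 15, 2028) gives a deadline of Oct 23, 2028; done Oct 22, 2028 — timely.
Step 5 — counting 37 days from Nov 5, 2028 (end of the 14-day comment period, which began when the proxy materials are mailed on Oct 22, 2028) gives a deadline of Dec 12, 2028; done Dec 14, 2028 — 2 days late.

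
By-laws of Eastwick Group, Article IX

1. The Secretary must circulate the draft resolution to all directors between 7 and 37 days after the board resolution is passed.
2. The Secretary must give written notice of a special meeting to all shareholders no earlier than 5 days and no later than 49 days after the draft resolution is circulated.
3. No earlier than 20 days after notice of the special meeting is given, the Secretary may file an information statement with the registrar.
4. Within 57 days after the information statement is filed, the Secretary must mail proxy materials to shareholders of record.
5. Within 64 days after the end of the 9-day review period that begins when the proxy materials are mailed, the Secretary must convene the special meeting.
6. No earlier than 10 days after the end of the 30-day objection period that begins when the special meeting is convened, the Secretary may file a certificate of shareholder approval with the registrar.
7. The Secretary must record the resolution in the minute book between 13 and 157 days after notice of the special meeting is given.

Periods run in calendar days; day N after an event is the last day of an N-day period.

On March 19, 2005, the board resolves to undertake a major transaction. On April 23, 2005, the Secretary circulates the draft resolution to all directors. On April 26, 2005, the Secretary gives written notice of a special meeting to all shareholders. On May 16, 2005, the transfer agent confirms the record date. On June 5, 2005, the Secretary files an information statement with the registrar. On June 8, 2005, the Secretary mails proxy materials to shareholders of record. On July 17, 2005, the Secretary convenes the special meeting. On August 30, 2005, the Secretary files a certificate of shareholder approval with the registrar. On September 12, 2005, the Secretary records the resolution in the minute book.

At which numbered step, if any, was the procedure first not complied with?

(1) the permitted window runs from March 19, 2005 + 7 = March 26, 2005 to March 19, 2005 + 37 = April 25, 2005; April 23, 2005 falls inside that range.
(2) the permitted window runs from April 23, 2005 + 5 = April 28, 2005 to April 23, 2005 + 49 = June 11, 2005; done April 26, 2005 — 2 days before the window opened.
The procedure was therefore not followed at step 2.

Step 2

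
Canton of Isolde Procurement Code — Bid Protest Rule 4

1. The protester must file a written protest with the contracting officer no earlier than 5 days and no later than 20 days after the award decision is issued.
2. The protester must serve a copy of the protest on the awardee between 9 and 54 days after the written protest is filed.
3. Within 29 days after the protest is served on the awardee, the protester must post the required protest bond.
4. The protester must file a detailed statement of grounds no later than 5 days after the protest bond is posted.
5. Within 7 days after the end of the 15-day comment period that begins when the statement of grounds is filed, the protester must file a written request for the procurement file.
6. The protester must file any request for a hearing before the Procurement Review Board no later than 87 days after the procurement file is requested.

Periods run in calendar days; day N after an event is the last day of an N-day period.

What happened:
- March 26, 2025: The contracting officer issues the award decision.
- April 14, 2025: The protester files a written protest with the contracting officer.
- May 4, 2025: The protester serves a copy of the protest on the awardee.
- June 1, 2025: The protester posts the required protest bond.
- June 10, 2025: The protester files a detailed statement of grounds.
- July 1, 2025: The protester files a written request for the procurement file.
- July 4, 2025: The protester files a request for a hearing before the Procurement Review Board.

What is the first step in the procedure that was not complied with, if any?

Step 1: the window is 5–20 days after March 26, 2025 (when the award decision is issued), so March 31, 2025 through April 15, 2025; done April 14, 2025, which is between those dates.
Step 2: the window is 9–54 days after April 14, 2025 (when the written protest is filed), so April 23, 2025 through June 7, 2025; done May 4, 2025 — within the window.
Step 3: 29 days after May 4, 2025 (when the protest is served on the awardee) is June 2, 2025; June 1, 2025 is within that limit.
Step 4: 5 days after June 1, 2025 (when the protest bond is posted) is June 6, 2025; done June 10, 2025 — 4 days late.
That is the first point of non-compliance.

Step 4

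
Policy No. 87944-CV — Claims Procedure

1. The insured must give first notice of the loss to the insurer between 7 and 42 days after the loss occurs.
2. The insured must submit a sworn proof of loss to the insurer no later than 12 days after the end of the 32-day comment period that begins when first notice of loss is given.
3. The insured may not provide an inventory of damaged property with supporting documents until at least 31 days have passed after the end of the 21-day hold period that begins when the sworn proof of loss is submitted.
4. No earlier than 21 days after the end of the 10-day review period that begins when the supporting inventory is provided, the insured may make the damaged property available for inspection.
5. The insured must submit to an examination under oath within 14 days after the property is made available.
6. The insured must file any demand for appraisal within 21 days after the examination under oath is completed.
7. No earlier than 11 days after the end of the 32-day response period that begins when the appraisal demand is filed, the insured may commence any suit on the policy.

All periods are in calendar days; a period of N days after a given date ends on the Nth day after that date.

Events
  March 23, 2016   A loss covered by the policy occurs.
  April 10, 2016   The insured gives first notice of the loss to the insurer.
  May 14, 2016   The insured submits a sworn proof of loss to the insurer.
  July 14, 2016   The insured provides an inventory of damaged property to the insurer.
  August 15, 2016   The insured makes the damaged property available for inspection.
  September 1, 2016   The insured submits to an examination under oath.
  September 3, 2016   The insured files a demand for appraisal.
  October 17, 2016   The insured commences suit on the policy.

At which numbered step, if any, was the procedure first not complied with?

Step 5

Step 1: the window is 7–42 days after March 23, 2016 (when the loss occurs), so March 30, 2016 through May 4, 2016; done April 10, 2016 — within the window.
Step 2: 12 days after May 12, 2016 (end of the 32-day comment period, which began when first notice of loss is given on April 10, 2016) is May 24, 2016; completed May 14, 2016, before the deadline.
Step 3: the earliest permitted date is 31 days after June 4, 2016 (end of the 21-day hold period, which began when the sworn proof of loss is submitted on May 14, 2016), i.e. July 5, 2016; July 14, 2016 is on or after that date.
Step 4: the earliest permitted date is 21 days after July 24, 2016 (end of the 10-day review period, which began when the supporting inventory is provided on July 14, 2016), i.e. August 14, 2016; August 15, 2016 is on or after that date.
Step 5: 14 days after August 15, 2016 (when the property is made available) is August 29, 2016; September 1, 2016 misses that deadline by 3 days.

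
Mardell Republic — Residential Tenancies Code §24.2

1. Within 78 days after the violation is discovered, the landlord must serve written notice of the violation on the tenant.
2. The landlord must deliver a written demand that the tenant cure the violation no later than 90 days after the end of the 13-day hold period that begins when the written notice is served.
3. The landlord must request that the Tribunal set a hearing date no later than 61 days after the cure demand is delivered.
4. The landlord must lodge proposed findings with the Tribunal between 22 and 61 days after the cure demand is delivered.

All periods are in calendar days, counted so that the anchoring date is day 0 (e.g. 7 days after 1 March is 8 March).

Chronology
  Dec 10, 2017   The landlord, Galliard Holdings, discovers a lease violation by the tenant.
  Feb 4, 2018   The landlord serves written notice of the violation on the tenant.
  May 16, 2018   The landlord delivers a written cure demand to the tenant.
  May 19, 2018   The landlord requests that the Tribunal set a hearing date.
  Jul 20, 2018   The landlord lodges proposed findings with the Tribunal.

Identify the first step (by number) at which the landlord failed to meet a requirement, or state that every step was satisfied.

Step 4

Step 1 — counting 78 days from Dec 10, 2017 (when the violation is discovered) gives a deadline of Feb 26, 2018; Feb 4, 2018 is within that limit.
Step 2 — counting 90 days from Feb 17, 2018 (end of the 13-day hold period, which began when the written notice is served on Feb 4, 2018) gives a deadline of May 18, 2018; May 16, 2018 is within that limit.
Step 3 — counting 61 days from May 16, 2018 (when the cure demand is delivered) gives a deadline of Jul 16, 2018; May 19, 2018 is within that limit.
Step 4 — 22 and 61 days from May 16, 2018 (when the cure demand is delivered) are Jun 7, 2018 and Jul 16, 2018 respectively; done Jul 20, 2018 — 4 days after the window closed.
The analysis stops there.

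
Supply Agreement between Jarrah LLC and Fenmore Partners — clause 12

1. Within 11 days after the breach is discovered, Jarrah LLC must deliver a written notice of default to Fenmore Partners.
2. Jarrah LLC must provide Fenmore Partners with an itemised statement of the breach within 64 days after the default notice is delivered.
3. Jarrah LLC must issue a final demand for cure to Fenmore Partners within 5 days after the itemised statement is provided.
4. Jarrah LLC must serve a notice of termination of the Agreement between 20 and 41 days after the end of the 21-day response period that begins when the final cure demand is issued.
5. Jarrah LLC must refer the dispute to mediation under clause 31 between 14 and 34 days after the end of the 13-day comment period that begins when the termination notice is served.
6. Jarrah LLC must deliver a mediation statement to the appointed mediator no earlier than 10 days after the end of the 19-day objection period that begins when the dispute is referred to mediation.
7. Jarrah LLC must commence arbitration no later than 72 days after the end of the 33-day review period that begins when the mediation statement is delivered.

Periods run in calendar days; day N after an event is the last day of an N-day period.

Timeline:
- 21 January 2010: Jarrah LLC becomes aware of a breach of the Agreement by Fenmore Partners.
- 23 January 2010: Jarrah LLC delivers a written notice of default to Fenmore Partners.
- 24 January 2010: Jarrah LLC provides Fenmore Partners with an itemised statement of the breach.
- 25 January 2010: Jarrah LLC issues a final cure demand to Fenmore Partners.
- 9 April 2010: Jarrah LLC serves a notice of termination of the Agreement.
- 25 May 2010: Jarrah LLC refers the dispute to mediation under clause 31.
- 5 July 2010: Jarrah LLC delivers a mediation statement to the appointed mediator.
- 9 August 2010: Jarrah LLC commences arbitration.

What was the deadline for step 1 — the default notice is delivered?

Step 1 runs from 21 January 2010, when the breach is discovered. 11 days after 21 January 2010 is 1 February 2010.

1 February 2010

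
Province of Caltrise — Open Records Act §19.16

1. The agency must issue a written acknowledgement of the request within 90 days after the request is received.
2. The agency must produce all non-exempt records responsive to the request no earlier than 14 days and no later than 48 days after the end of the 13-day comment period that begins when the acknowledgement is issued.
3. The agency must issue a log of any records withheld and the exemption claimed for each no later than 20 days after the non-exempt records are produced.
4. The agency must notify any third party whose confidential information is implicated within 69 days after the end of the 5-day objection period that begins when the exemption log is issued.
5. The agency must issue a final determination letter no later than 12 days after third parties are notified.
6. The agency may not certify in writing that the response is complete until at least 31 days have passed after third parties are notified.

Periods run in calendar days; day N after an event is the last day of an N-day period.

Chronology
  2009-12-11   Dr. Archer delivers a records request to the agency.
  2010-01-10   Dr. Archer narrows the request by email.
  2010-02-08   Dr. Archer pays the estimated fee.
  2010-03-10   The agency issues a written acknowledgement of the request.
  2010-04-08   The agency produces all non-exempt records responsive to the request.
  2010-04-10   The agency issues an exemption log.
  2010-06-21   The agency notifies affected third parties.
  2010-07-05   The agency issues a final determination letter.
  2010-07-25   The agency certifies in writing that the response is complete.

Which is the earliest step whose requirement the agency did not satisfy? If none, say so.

Step 5

(1) due by 2009-12-11 + 90 days = 2010-03-11; completed 2010-03-10, before the deadline.
(2) the permitted window runs from 2010-03-23 + 14 = 2010-04-06 to 2010-03-23 + 48 = 2010-05-10; done 2010-04-08 — within the window.
(3) due by 2010-04-08 + 20 days = 2010-04-28; done 2010-04-10 — timely.
(4) due by 2010-04-15 + 69 days = 2010-06-23; completed 2010-06-21, before the deadline.
(5) due by 2010-06-21 + 12 days = 2010-07-03; not done until 2010-07-05, 2 days after the deadline.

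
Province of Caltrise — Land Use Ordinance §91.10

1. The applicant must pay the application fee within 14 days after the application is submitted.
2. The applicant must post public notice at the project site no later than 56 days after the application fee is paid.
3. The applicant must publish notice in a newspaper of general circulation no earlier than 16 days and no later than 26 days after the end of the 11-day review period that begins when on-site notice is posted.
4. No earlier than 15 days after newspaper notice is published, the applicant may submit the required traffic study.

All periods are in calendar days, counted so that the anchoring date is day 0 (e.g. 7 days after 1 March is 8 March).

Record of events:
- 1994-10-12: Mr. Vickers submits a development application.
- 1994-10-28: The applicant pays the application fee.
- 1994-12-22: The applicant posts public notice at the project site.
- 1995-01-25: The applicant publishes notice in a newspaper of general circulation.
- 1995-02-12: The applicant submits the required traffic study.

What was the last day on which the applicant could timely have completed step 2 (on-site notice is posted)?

Step 2 runs from 1994-10-28, when the application fee is paid. 56 days after 1994-10-28 is 1994-12-23.

1994-12-23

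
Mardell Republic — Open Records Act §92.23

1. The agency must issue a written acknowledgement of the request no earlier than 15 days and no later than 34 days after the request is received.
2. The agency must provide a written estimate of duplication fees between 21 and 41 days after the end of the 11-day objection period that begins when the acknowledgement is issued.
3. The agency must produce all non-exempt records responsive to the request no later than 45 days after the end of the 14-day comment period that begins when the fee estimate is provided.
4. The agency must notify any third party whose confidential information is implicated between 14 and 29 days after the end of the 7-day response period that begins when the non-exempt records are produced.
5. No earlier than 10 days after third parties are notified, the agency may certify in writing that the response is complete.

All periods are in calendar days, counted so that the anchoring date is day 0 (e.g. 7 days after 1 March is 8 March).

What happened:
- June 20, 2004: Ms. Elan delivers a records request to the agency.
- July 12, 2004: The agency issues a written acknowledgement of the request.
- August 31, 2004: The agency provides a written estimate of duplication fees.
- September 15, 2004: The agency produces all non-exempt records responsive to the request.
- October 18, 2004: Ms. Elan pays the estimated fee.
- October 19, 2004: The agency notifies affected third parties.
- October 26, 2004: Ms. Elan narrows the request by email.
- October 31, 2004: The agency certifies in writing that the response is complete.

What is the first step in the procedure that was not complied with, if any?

None — every step was satisfied

Step 1 — 15 and 34 days from June 20, 2004 (when the request is received) are July 5, 2004 and July 24, 2004 respectively; July 12, 2004 falls inside that range.
Step 2 — 21 and 41 days from July 23, 2004 (end of the 11-day objection period, which began when the acknowledgement is issued on July 12, 2004) are August 13, 2004 and September 2, 2004 respectively; done August 31, 2004 — within the window.
Step 3 — counting 45 days from September 14, 2004 (end of the 14-day comment period, which began when the fee estimate is provided on August 31, 2004) gives a deadline of October 29, 2004; done September 15, 2004 — timely.
Step 4 — 14 and 29 days from September 22, 2004 (end of the 7-day response period, which began when the non-exempt records are produced on September 15, 2004) are October 6, 2004 and October 21, 2004 respectively; October 19, 2004 falls inside that range.
Step 5 — must wait 10 days from October 19, 2004 (when third parties are notified), so not before October 29, 2004; done October 31, 2004, after the minimum wait.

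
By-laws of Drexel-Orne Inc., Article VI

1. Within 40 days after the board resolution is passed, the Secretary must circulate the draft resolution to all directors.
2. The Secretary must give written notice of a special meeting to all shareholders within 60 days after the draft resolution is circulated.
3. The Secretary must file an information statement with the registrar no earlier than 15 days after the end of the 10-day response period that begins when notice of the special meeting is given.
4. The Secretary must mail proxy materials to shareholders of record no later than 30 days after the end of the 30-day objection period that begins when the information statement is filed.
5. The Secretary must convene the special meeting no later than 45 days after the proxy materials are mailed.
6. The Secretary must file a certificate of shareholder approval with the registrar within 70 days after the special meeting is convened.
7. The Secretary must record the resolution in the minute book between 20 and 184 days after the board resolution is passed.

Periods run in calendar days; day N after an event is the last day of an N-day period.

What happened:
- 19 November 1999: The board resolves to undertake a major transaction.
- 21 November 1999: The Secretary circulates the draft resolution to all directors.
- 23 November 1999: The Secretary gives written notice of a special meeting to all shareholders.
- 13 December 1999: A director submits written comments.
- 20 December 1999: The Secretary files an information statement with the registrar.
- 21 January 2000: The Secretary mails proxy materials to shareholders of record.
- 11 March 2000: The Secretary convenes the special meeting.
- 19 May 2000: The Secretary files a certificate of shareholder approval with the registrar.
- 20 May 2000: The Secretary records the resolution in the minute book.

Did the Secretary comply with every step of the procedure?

(1) due by 19 November 1999 + 40 days = 29 December 1999; 21 November 1999 is within that limit.
(2) due by 21 November 1999 + 60 days = 20 January 2000; done 23 November 1999 — timely.
(3) permitted from 3 December 1999 + 15 days = 18 December 1999 onward; done 20 December 1999, after the minimum wait.
(4) due by 19 January 2000 + 30 days = 18 February 2000; done 21 January 2000 — timely.
(5) due by 21 January 2000 + 45 days = 6 March 2000; 11 March 2000 misses that deadline by 5 days.
No need to go further; step 5 was not satisfied.

No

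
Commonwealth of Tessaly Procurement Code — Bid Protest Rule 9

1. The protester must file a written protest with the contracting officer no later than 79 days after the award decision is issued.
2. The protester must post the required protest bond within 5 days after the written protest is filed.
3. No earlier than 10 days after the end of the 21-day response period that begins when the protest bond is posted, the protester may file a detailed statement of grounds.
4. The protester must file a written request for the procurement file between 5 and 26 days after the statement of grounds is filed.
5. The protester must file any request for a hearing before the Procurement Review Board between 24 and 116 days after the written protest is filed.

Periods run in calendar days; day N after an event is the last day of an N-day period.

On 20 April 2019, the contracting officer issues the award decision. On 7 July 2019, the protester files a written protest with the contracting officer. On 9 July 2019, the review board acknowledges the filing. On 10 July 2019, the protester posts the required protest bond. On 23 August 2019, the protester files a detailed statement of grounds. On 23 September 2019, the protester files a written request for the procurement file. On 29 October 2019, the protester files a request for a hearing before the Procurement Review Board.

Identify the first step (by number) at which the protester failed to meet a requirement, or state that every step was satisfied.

Step 4

(1) due by 20 April 2019 + 79 days = 8 July 2019; done 7 July 2019 — timely.
(2) due by 7 July 2019 + 5 days = 12 July 2019; 10 July 2019 is within that limit.
(3) permitted from 31 July 2019 + 10 days = 10 August 2019 onward; 23 August 2019 is on or after that date.
(4) the permitted window runs from 23 August 2019 + 5 = 28 August 2019 to 23 August 2019 + 26 = 18 September 2019; done 23 September 2019 — 5 days after the window closed.
The procedure was therefore not followed at step 4.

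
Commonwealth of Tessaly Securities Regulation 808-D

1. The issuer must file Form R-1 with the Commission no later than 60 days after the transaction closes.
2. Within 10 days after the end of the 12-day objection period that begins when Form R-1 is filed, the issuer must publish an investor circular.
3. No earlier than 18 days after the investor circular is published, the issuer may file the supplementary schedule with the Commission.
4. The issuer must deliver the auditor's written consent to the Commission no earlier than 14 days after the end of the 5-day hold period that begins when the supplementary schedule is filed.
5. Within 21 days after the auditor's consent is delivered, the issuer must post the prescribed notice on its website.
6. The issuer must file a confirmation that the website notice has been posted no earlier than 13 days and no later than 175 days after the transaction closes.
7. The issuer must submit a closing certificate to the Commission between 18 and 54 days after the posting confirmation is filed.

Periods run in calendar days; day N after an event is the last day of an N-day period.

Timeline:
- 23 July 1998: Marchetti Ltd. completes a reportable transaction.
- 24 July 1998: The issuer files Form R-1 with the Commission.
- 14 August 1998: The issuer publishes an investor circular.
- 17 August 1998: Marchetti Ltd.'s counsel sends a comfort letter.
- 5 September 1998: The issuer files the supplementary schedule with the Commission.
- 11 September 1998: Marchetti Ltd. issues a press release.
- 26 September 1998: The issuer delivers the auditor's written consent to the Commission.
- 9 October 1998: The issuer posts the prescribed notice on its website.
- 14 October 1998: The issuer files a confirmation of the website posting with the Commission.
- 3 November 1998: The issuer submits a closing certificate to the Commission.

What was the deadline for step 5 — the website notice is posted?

17 October 1998

Step 5 runs from 26 September 1998, when the auditor's consent is delivered. 21 days after 26 September 1998 is 17 October 1998.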